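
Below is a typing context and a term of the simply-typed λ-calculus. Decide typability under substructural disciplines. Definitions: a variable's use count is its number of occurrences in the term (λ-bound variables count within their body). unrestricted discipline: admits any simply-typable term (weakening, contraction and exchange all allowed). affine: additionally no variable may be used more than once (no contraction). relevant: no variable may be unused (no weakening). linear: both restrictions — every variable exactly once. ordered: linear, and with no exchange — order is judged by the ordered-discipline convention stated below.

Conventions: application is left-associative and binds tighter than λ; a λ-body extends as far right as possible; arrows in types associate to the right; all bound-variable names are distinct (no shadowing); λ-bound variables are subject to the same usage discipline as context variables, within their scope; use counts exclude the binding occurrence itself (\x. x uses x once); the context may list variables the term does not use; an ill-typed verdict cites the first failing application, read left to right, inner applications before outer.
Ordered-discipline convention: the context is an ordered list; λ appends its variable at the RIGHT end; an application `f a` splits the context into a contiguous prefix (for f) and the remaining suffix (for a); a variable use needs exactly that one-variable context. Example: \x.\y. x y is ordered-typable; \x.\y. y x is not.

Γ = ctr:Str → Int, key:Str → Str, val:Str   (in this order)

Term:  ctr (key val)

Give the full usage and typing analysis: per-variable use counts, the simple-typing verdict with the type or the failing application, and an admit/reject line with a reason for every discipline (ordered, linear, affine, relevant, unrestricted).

counts: ctr=1, key=1, val=1
left-to-right use order: ctr, key, val
typing: well-typed — term : Int
ordered: ✓, single-use (ctr, key, val), ordered derivation ok
linear: ✓, exactly-once usage across ctr, key, val
affine: ✓, none of ctr, key, val used more than once
relevant: ✓, every one of ctr, key, val appears
unrestricted: ✓, typability at Int is all that's needed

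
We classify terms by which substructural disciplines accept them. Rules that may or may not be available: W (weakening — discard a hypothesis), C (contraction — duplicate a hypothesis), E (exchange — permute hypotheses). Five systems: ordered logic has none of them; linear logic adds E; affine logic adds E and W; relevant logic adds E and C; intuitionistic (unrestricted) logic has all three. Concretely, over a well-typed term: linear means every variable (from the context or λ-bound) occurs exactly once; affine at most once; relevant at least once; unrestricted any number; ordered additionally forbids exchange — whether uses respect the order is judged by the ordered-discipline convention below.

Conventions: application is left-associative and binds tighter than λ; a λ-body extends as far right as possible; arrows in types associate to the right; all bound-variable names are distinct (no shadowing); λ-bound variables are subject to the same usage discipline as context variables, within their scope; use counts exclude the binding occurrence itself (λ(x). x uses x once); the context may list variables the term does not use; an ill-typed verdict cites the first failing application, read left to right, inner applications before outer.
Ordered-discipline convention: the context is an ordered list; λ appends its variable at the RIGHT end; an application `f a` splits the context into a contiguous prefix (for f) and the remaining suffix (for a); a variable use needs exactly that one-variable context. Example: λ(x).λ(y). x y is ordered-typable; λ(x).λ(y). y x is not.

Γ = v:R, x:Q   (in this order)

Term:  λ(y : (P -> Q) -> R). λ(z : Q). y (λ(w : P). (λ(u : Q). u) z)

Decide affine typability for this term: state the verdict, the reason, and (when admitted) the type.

yes — v, x, y, z, w, u: no repeats, contraction unneeded; term : ((P -> Q) -> R) -> Q -> R
counts: v=0; x=0; y (bound)=1; z (bound)=1; w (bound)=0; u (bound)=1
use order (left to right): y, u, z
typing: ✓ — ((P -> Q) -> R) -> Q -> R
per-discipline verdicts: ordered ✗ | linear ✗ | affine ✓ | relevant ✗ | unrestricted ✓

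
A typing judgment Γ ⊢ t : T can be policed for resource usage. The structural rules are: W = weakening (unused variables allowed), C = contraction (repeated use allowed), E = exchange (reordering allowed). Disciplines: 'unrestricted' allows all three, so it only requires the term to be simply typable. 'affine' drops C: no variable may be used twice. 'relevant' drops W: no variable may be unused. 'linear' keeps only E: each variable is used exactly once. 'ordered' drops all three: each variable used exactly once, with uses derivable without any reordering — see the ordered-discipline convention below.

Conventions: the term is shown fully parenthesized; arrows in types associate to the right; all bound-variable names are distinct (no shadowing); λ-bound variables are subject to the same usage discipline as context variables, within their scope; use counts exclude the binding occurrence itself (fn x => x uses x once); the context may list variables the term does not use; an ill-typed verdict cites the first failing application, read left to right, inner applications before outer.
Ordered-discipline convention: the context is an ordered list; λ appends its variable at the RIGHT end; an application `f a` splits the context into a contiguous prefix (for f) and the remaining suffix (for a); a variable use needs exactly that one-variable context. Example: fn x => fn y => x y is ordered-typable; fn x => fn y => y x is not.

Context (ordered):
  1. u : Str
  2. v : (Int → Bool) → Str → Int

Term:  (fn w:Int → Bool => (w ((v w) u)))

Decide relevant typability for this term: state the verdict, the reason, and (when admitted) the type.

yes — none of u, v, w goes unused; term : (Int → Bool) → Bool
use counts: u: 1×, v: 1×, w [bound]: 2×
use order (left to right): w, v, w, u
typing: well-typed at (Int → Bool) → Bool
all disciplines: ordered ✗; linear ✗; affine ✗; relevant ✓; unrestricted ✓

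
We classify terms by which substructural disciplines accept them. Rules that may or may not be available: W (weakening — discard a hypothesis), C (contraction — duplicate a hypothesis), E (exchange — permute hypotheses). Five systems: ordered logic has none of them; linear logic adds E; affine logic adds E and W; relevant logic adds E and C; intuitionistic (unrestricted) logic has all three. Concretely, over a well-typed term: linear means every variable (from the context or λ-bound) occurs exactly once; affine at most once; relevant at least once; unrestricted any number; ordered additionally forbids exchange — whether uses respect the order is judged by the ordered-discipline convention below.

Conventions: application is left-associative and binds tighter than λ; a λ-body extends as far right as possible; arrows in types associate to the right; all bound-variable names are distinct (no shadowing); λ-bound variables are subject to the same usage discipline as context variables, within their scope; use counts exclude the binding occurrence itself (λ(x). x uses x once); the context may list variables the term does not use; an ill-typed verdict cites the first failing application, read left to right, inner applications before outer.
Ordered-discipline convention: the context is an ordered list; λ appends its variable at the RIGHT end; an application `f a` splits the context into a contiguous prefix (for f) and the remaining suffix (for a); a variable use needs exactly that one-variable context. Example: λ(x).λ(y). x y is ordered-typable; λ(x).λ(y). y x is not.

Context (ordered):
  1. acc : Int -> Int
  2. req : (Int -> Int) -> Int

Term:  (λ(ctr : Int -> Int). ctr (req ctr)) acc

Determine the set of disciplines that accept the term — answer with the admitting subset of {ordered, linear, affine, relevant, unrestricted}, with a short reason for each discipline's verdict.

admitting disciplines: relevant, unrestricted
counts: acc=1, req=1, ctr [bound]=2
order of uses: ctr, req, ctr, acc
typing: well-typed at Int
ordered ✗ (ctr ×2 used more than once (contraction))
linear ✗ (ctr ×2 used more than once (contraction))
affine ✗ (ctr ×2 used more than once (contraction))
relevant ✓ (every one of acc, req, ctr appears)
unrestricted ✓ (well-typed at Int; no restrictions here)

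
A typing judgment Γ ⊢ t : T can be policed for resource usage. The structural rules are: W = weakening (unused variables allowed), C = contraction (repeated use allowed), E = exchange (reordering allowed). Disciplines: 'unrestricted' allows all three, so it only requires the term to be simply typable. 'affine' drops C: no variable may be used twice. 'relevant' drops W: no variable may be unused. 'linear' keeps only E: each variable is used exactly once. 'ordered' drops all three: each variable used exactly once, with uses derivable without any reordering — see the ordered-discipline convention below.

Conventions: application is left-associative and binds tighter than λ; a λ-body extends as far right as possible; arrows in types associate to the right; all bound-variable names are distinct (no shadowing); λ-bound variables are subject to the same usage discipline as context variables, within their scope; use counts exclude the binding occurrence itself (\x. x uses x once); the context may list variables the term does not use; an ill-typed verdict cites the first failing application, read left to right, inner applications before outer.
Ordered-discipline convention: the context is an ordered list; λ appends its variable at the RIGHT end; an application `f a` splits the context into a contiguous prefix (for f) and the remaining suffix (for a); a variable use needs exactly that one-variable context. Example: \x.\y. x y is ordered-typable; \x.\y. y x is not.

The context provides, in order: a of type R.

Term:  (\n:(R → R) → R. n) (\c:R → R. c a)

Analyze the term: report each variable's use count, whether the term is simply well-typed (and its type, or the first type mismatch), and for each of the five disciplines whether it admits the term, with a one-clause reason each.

counts: a: 1; n (bound): 1; c (bound): 1
use order (left to right): n, c, a
typing: the term checks, with type (R → R) → R
ordered: ✗ — no contiguous prefix/suffix split fits n, c, a
linear: ✓ — single use per variable (a, n, c)
affine: ✓ — a, n, c: no repeats, contraction unneeded
relevant: ✓ — at least one use each (a, n, c)
unrestricted: ✓ — type-checks ((R → R) → R) and nothing is barred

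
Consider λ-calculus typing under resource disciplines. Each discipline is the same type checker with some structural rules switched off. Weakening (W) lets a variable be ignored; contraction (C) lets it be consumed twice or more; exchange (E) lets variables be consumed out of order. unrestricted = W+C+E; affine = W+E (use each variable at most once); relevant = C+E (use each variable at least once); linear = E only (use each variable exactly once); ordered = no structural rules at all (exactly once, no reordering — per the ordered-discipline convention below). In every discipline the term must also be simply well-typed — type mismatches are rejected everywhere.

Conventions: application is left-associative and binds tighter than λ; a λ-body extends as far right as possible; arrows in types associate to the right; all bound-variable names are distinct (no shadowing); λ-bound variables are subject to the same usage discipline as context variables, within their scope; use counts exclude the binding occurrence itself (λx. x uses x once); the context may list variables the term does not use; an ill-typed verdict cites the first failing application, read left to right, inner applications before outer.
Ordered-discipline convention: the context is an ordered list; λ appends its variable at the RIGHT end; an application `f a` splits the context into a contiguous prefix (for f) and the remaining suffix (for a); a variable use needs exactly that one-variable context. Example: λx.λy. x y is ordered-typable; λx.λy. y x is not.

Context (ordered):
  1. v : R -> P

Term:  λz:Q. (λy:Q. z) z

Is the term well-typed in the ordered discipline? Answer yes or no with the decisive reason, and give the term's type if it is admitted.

no — needs contraction — z ×2; needs weakening: v, y unused
counts: v: 0, z (λ-bound): 2, y (λ-bound): 0
uses in reading order: z, z
typing: the term checks, with type Q -> Q
across the five disciplines: ordered ✗, linear ✗, affine ✗, relevant ✗, unrestricted ✓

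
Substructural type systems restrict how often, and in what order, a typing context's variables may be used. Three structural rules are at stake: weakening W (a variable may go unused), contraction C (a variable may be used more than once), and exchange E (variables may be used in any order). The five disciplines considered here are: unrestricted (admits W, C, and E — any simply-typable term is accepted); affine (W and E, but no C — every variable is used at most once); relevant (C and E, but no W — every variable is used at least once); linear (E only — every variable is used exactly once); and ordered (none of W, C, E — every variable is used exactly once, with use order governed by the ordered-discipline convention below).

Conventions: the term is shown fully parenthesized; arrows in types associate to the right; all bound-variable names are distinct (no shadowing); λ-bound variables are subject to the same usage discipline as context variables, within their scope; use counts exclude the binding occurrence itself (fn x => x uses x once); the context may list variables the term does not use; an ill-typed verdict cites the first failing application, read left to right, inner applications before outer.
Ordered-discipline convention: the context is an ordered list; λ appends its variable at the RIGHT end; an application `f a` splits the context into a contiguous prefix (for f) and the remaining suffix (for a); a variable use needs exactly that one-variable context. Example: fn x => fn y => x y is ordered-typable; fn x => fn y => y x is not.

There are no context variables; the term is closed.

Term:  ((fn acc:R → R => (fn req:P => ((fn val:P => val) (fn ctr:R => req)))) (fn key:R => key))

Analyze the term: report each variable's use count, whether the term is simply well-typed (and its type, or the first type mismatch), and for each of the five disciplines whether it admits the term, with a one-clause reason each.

usage: acc (bound)=0, req (bound)=1, val (bound)=1, ctr (bound)=0, key (bound)=1
left-to-right use order: val, req, key
typing: ill-typed: an argument R → P mismatches the expected P
ordered: ✗ — a type mismatch blocks all five
linear: ✗ — the type mismatch rejects it
affine: ✗ — not simply typable
relevant: ✗ — fails simple typing
unrestricted: ✗ — a type mismatch blocks all five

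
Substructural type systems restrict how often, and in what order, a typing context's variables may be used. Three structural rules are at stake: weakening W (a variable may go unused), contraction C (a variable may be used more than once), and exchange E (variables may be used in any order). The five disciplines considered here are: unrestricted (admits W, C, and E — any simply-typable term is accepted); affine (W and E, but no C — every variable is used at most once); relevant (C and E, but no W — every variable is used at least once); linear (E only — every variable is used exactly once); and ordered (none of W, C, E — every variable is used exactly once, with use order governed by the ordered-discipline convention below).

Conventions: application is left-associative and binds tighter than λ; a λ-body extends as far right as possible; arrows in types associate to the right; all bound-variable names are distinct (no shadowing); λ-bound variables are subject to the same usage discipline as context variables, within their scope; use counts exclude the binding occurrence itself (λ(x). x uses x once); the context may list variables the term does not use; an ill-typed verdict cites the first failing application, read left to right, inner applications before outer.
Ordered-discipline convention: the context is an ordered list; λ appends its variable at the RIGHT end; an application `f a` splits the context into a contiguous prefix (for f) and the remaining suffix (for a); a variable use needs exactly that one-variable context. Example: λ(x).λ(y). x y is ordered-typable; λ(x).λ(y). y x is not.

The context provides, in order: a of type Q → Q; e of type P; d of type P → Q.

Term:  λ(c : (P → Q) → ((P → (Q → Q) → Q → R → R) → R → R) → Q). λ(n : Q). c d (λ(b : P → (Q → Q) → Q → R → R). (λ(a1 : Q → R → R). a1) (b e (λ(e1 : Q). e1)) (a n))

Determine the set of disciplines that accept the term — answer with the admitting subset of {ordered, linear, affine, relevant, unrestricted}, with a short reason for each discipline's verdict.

admitted in: linear, affine, relevant, unrestricted
usage: a: 1, e: 1, d: 1, c (bound): 1, n (bound): 1, b (bound): 1, a1 (bound): 1, e1 (bound): 1
use order (left to right): c, d, a1, b, e, e1, a, n
typing: well-typed — term : ((P → Q) → ((P → (Q → Q) → Q → R → R) → R → R) → Q) → Q → Q
ordered ✗ (no ordered split (uses run c, d, a1, b, e, e1, a, n))
linear ✓ (a, e, d, c, n, b, a1, e1: one use apiece)
affine ✓ (no duplicate uses among a, e, d, c, n, b, a1, e1)
relevant ✓ (none of a, e, d, c, n, b, a1, e1 goes unused)
unrestricted ✓ (simply typable at ((P → Q) → ((P → (Q → Q) → Q → R → R) → R → R) → Q) → Q → Q; W, C, E all held)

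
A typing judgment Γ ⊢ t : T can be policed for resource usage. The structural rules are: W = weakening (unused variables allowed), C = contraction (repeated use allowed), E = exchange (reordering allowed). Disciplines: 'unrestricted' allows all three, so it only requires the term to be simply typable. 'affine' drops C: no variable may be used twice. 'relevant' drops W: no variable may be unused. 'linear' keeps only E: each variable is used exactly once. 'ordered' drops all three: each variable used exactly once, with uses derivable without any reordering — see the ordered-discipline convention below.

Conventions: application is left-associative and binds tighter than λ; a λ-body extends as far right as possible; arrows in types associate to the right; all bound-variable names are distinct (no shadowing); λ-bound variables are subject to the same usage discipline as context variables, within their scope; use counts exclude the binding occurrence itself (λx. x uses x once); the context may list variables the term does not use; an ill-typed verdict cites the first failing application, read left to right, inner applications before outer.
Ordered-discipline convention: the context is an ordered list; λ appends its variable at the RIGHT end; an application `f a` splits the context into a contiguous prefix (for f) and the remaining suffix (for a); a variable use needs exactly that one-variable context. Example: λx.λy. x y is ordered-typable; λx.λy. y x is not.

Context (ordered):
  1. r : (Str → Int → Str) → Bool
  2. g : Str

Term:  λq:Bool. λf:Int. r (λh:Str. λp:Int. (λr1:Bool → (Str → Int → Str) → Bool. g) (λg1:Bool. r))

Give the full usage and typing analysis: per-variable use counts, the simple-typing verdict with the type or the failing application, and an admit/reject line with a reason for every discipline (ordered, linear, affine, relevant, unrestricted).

variable uses: r: 2, g: 1, q (λ-bound): 0, f (λ-bound): 0, h (λ-bound): 0, p (λ-bound): 0, r1 (λ-bound): 0, g1 (λ-bound): 0
left-to-right use order: r, g, r
typing: well-typed at Bool → Int → Bool
ordered: ✗ — r ×2 used more than once (contraction); needs weakening: q, f, h, p, r1, g1 unused
linear: ✗ — r ×2 used more than once (contraction); needs weakening: q, f, h, p, r1, g1 unused
affine: ✗ — r ×2 used more than once (contraction)
relevant: ✗ — needs weakening: q, f, h, p, r1, g1 unused
unrestricted: ✓ — type-checks (Bool → Int → Bool) and nothing is barred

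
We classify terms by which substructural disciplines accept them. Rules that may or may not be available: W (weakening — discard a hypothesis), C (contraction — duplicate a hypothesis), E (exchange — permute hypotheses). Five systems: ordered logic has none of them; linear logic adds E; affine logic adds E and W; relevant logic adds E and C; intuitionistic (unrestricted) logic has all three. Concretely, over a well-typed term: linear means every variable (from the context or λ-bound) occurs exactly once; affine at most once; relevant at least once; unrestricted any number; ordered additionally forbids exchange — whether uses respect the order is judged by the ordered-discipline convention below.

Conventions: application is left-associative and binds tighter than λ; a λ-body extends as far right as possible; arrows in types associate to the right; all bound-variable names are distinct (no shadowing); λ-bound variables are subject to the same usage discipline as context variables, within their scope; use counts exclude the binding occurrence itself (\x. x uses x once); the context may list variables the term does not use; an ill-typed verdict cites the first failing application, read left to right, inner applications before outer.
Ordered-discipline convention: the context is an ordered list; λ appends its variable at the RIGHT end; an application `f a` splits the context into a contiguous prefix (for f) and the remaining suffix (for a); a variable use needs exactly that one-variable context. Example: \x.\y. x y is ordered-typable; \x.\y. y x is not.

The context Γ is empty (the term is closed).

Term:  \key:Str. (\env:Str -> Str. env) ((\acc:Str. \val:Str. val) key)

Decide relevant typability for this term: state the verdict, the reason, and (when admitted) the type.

no — acc left unused
use counts: key (bound)=1, env (bound)=1, acc (bound)=0, val (bound)=1
left-to-right use order: env, val, key
typing: ✓ — Str -> Str -> Str
across the five disciplines: ordered ✗ · linear ✗ · affine ✓ · relevant ✗ · unrestricted ✓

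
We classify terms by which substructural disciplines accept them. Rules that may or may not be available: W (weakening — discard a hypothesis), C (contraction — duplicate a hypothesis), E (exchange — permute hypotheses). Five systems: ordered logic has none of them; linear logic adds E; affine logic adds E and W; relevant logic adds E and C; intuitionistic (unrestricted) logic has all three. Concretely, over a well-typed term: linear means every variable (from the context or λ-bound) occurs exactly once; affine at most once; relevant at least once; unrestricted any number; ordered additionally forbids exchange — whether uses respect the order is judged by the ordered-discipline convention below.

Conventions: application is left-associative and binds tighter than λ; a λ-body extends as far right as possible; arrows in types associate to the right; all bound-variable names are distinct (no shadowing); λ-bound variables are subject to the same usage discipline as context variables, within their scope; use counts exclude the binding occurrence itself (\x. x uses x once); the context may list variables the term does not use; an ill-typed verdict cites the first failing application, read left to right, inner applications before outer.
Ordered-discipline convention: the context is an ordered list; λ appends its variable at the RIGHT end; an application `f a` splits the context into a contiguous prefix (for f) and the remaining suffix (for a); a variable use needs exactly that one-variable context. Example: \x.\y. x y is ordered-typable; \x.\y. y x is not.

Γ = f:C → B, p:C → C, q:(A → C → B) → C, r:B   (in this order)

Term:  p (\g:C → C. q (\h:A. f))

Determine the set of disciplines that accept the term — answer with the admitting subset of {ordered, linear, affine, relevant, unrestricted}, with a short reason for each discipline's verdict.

accepted by: none
variable uses: f=1; p=1; q=1; r=0; g (bound)=0; h (bound)=0
use order (left to right): p, q, f
typing: ill-typed: an argument (C → C) → C mismatches the expected C
ordered ✗ (the type mismatch rejects it)
linear ✗ (not simply typable)
affine ✗ (fails simple typing)
relevant ✗ (a type mismatch blocks all five)
unrestricted ✗ (the type mismatch rejects it)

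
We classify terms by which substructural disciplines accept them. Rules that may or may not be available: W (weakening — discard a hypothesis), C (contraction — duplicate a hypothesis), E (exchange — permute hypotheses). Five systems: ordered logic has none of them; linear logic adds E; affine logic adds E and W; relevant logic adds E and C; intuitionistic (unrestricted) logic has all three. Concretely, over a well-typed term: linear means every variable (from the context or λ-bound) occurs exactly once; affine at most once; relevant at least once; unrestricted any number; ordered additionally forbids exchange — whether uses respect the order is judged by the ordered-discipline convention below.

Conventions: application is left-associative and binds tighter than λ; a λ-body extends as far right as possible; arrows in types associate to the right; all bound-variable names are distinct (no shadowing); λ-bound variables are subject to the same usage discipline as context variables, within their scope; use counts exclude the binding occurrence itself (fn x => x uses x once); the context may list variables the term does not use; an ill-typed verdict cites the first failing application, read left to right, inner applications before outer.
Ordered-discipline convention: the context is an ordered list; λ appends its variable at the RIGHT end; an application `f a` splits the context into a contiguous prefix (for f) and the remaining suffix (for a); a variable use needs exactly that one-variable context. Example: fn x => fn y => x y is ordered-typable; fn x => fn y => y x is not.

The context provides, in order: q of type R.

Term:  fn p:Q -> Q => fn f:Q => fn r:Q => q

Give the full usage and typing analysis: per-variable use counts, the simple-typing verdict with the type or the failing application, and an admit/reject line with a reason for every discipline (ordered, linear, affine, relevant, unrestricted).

variable uses: q ×1, p (bound) ×0, f (bound) ×0, r (bound) ×0
use order (left to right): q
typing: ✓ — (Q -> Q) -> Q -> Q -> R
ordered ✗ (needs weakening: p, f, r unused)
linear ✗ (needs weakening: p, f, r unused)
affine ✓ (q, p, f, r: no repeats, contraction unneeded)
relevant ✗ (needs weakening: p, f, r unused)
unrestricted ✓ (well-typed at (Q -> Q) -> Q -> Q -> R; no restrictions here)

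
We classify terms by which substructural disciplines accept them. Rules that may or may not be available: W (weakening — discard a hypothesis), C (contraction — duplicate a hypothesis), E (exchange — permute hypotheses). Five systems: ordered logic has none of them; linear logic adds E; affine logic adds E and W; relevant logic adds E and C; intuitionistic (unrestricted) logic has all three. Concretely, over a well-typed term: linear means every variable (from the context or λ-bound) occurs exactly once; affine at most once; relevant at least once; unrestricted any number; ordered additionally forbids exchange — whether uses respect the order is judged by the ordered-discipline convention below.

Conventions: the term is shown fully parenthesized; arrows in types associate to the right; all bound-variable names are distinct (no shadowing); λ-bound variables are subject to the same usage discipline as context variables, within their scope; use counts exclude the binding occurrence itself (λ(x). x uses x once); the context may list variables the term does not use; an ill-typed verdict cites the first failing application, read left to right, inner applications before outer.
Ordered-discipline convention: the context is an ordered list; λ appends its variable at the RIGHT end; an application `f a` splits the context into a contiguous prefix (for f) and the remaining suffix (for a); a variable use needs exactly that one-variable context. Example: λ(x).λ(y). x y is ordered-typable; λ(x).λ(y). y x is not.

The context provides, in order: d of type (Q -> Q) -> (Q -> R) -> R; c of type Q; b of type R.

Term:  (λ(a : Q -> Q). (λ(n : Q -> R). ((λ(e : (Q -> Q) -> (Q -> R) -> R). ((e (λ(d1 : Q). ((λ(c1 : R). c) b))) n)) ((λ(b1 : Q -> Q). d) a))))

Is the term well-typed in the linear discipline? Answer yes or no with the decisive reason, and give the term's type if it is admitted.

no — d1, c1, b1 never used (weakening)
use counts: d=1, c=1, b=1, a (λ-bound)=1, n (λ-bound)=1, e (λ-bound)=1, d1 (λ-bound)=0, c1 (λ-bound)=0, b1 (λ-bound)=0
uses in reading order: e, c, b, n, d, a
typing: well-typed at (Q -> Q) -> (Q -> R) -> R
summary: ordered ✗; linear ✗; affine ✓; relevant ✗; unrestricted ✓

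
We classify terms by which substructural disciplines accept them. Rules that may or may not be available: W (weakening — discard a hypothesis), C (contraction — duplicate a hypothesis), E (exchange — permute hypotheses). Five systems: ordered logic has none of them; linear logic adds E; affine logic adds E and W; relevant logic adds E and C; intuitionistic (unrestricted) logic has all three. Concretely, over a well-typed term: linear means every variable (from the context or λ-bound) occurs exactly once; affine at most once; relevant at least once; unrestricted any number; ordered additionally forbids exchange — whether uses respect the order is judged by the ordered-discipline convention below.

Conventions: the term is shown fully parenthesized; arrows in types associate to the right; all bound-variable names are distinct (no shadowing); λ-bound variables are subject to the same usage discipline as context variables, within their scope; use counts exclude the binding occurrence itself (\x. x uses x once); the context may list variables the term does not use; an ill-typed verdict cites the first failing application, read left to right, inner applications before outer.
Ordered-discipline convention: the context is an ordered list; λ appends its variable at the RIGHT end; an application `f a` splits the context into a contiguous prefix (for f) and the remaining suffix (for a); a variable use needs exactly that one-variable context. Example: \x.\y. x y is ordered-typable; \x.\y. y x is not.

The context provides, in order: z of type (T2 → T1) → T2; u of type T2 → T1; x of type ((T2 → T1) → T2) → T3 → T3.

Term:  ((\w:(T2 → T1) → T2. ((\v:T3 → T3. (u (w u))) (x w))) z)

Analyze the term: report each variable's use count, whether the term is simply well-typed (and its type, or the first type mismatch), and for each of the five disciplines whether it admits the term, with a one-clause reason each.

counts: z ×1; u ×2; x ×1; w [bound] ×2; v [bound] ×0
order of uses: u, w, u, x, w, z
typing: well-typed at T1
ordered: ✗, repeated use of u ×2, w ×2; unused: v — weakening required
linear: ✗, repeated use of u ×2, w ×2; unused: v — weakening required
affine: ✗, repeated use of u ×2, w ×2
relevant: ✗, unused: v — weakening required
unrestricted: ✓, type-checks (T1) and nothing is barred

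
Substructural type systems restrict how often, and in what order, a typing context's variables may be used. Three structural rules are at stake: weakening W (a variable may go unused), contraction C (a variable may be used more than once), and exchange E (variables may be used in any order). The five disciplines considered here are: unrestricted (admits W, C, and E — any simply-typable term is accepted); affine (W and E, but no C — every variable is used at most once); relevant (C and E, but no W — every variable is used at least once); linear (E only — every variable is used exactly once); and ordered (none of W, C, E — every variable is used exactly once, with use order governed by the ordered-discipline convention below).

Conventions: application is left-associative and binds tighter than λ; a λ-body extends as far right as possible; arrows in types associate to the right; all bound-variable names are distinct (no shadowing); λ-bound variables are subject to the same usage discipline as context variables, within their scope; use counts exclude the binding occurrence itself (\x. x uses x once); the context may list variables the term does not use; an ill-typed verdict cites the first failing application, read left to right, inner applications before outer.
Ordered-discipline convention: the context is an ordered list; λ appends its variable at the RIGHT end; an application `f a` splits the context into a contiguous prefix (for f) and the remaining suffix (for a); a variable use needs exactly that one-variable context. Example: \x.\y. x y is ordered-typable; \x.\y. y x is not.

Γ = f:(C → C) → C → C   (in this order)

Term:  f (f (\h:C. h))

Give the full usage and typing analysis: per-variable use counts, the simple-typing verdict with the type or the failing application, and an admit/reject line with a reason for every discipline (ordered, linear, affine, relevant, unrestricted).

variable uses: f: 2×, h (λ-bound): 1×
uses in reading order: f, f, h
typing: well-typed at C → C
ordered: ✗ — needs contraction — f ×2
linear: ✗ — needs contraction — f ×2
affine: ✗ — needs contraction — f ×2
relevant: ✓ — f, h: all used, weakening unneeded
unrestricted: ✓ — well-typed at C → C; no restrictions here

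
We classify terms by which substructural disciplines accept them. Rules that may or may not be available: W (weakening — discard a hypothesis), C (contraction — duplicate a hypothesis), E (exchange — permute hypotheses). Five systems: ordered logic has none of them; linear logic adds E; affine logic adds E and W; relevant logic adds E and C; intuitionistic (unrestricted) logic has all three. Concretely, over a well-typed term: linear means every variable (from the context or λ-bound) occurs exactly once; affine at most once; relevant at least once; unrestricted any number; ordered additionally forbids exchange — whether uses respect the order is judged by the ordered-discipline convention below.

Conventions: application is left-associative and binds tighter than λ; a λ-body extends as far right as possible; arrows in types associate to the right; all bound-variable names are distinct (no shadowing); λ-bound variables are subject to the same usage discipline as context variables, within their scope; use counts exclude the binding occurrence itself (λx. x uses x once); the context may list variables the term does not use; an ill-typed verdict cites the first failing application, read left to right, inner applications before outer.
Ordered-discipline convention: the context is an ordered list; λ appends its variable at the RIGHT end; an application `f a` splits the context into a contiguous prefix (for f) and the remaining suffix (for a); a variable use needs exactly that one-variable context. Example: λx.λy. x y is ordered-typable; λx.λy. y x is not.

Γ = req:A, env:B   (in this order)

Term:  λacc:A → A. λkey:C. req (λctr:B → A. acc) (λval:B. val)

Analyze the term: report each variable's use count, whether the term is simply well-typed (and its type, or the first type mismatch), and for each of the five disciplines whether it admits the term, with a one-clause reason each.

variable uses: req: 1, env: 0, acc [bound]: 1, key [bound]: 0, ctr [bound]: 0, val [bound]: 1
order of uses: req, acc, val
typing: ill-typed: non-arrow in function slot: A
ordered ✗ (a type mismatch blocks all five)
linear ✗ (the type mismatch rejects it)
affine ✗ (not simply typable)
relevant ✗ (fails simple typing)
unrestricted ✗ (a type mismatch blocks all five)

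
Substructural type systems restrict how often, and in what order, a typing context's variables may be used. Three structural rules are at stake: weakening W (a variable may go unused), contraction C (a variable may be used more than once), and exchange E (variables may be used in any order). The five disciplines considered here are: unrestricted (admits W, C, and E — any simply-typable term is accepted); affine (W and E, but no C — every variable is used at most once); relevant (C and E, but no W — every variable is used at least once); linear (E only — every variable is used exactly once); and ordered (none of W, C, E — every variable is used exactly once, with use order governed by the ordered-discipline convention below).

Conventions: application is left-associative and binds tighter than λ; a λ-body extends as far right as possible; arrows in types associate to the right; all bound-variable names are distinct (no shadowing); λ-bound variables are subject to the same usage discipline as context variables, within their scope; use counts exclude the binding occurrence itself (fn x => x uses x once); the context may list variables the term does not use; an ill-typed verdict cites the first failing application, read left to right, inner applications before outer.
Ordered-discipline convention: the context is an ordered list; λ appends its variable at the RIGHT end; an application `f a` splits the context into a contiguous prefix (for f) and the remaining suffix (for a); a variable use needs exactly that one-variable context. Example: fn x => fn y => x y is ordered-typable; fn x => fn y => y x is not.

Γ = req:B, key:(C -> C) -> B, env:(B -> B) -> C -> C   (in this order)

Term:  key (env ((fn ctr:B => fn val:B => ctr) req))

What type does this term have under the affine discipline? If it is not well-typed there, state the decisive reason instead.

term : B
variable uses: req ×1; key ×1; env ×1; ctr (bound) ×1; val (bound) ×0
left-to-right use order: key, env, ctr, req
typing: well-typed at B
summary: ordered ✗; linear ✗; affine ✓; relevant ✗; unrestricted ✓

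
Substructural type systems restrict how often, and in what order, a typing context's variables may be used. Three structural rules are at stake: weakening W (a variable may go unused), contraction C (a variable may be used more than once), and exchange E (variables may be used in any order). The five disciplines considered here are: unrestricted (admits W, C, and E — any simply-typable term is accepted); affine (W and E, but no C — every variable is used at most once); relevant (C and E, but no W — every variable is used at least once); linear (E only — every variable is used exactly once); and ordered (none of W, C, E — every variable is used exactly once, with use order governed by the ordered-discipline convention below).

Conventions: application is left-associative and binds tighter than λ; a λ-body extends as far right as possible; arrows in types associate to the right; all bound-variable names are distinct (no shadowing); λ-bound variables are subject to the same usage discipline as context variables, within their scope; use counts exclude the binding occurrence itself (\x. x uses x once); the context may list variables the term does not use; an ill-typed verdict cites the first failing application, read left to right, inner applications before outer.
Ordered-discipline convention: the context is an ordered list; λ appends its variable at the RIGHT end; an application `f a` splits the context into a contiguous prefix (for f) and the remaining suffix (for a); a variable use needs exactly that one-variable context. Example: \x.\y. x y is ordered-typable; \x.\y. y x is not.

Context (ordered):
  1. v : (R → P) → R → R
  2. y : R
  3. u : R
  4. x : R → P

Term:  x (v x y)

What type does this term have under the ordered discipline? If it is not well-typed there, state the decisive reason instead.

not well-typed under ordered — x ×2 used more than once (contraction); needs weakening: u unused
usage: v ×1; y ×1; u ×0; x ×2
left-to-right use order: x, v, x, y
typing: the term checks, with type P
across the five disciplines: ordered ✗, linear ✗, affine ✗, relevant ✗, unrestricted ✓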